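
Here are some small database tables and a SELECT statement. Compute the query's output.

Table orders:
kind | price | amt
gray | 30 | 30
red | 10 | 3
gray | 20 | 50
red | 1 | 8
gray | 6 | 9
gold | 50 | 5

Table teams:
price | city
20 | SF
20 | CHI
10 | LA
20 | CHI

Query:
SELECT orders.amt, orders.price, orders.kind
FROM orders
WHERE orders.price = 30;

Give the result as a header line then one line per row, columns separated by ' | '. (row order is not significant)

After WHERE (1 rows):
orders.kind | orders.price | orders.amt
gray | 30 | 30
After SELECT (1 rows):
orders.amt | orders.price | orders.kind
30 | 30 | gray

== RESULT ==
orders.amt | orders.price | orders.kind
30 | 30 | gray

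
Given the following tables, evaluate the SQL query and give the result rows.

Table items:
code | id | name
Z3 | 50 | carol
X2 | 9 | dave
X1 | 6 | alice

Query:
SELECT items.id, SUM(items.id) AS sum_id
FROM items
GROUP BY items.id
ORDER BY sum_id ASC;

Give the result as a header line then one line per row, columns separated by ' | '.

After GROUP BY (3 rows):
items.id | sum_id
50 | 50
9 | 9
6 | 6
After ORDER BY (3 rows):
items.id | sum_id
6 | 6
9 | 9
50 | 50

== RESULT ==
items.id | sum_id
6 | 6
9 | 9
50 | 50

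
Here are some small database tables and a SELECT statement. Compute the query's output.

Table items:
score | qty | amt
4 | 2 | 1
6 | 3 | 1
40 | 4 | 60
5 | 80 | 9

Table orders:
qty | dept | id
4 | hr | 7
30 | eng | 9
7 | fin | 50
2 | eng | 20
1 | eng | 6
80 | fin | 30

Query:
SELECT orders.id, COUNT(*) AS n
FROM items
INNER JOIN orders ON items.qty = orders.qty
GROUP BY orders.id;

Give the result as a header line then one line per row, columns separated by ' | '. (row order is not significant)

After JOIN orders (3 rows):
items.score | items.qty | items.amt | orders.qty | orders.dept | orders.id
4 | 2 | 1 | 2 | eng | 20
40 | 4 | 60 | 4 | hr | 7
5 | 80 | 9 | 80 | fin | 30
After GROUP BY (3 rows):
orders.id | n
20 | 1
7 | 1
30 | 1

== RESULT ==
orders.id | n
20 | 1
7 | 1
30 | 1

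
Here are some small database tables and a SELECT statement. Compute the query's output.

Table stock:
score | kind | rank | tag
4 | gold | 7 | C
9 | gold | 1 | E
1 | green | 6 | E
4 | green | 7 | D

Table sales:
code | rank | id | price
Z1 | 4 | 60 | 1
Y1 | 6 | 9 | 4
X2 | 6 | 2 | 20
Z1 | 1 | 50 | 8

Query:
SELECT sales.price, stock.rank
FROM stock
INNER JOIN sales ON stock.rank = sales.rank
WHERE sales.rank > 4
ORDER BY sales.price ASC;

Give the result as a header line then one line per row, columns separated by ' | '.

== RESULT ==
sales.price | stock.rank
4 | 6
20 | 6

Derivation:
After JOIN sales (3 rows):
stock.score | stock.kind | stock.rank | stock.tag | sales.code | sales.rank | sales.id | sales.price
9 | gold | 1 | E | Z1 | 1 | 50 | 8
1 | green | 6 | E | Y1 | 6 | 9 | 4
1 | green | 6 | E | X2 | 6 | 2 | 20
After WHERE (2 rows):
stock.score | stock.kind | stock.rank | stock.tag | sales.code | sales.rank | sales.id | sales.price
1 | green | 6 | E | Y1 | 6 | 9 | 4
1 | green | 6 | E | X2 | 6 | 2 | 20
After SELECT (2 rows):
sales.price | stock.rank
4 | 6
20 | 6
After ORDER BY (2 rows):
sales.price | stock.rank
4 | 6
20 | 6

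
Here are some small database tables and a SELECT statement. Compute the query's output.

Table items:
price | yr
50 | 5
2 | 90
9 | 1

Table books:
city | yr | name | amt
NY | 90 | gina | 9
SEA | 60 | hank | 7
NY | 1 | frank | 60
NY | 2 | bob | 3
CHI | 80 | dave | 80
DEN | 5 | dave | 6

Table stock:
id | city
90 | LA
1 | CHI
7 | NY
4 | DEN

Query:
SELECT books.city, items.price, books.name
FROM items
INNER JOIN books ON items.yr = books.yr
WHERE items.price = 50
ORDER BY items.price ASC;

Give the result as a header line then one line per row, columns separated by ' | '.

== RESULT ==
books.city | items.price | books.name
DEN | 50 | dave

Derivation:
After JOIN books (3 rows):
items.price | items.yr | books.city | books.yr | books.name | books.amt
50 | 5 | DEN | 5 | dave | 6
2 | 90 | NY | 90 | gina | 9
9 | 1 | NY | 1 | frank | 60
After WHERE (1 rows):
items.price | items.yr | books.city | books.yr | books.name | books.amt
50 | 5 | DEN | 5 | dave | 6
After SELECT (1 rows):
books.city | items.price | books.name
DEN | 50 | dave
After ORDER BY (1 rows):
books.city | items.price | books.name
DEN | 50 | dave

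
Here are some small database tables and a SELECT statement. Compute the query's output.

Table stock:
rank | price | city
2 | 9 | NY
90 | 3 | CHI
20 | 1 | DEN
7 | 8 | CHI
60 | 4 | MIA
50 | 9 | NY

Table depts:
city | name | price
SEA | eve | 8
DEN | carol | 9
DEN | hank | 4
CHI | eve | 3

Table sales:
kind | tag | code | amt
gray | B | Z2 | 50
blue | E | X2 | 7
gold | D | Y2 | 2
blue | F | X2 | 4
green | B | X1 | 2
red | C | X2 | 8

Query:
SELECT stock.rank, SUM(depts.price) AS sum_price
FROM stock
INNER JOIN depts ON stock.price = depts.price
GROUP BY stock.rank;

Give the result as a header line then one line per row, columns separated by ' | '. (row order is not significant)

After JOIN depts (5 rows):
stock.rank | stock.price | stock.city | depts.city | depts.name | depts.price
2 | 9 | NY | DEN | carol | 9
90 | 3 | CHI | CHI | eve | 3
7 | 8 | CHI | SEA | eve | 8
60 | 4 | MIA | DEN | hank | 4
50 | 9 | NY | DEN | carol | 9
After GROUP BY (5 rows):
stock.rank | sum_price
2 | 9
90 | 3
7 | 8
60 | 4
50 | 9

== RESULT ==
stock.rank | sum_price
2 | 9
90 | 3
7 | 8
60 | 4
50 | 9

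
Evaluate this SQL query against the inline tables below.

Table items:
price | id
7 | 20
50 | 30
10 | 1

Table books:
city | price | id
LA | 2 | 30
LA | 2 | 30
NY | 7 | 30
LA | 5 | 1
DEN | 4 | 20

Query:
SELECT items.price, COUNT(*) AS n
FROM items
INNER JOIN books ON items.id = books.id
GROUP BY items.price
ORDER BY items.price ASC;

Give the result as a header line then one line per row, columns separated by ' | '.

After JOIN books (5 rows):
items.price | items.id | books.city | books.price | books.id
7 | 20 | DEN | 4 | 20
50 | 30 | LA | 2 | 30
50 | 30 | LA | 2 | 30
50 | 30 | NY | 7 | 30
10 | 1 | LA | 5 | 1
After GROUP BY (3 rows):
items.price | n
7 | 1
50 | 3
10 | 1
After ORDER BY (3 rows):
items.price | n
7 | 1
10 | 1
50 | 3

== RESULT ==
items.price | n
7 | 1
10 | 1
50 | 3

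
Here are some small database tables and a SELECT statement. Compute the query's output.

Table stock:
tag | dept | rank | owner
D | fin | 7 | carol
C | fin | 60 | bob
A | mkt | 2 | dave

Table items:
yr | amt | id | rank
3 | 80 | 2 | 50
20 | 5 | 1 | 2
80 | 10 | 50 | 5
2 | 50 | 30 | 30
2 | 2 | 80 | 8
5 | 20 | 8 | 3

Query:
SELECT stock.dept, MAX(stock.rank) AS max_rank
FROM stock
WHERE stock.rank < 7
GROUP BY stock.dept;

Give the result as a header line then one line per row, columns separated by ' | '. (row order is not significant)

== RESULT ==
stock.dept | max_rank
mkt | 2

Derivation:
After WHERE (1 rows):
stock.tag | stock.dept | stock.rank | stock.owner
A | mkt | 2 | dave
After GROUP BY (1 rows):
stock.dept | max_rank
mkt | 2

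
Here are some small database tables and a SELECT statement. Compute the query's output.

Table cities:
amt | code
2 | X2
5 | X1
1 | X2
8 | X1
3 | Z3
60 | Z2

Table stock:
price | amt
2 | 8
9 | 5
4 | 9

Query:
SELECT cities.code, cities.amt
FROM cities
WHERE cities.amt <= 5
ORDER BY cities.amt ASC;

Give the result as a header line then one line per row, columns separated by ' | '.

After WHERE (4 rows):
cities.amt | cities.code
2 | X2
5 | X1
1 | X2
3 | Z3
After SELECT (4 rows):
cities.code | cities.amt
X2 | 2
X1 | 5
X2 | 1
Z3 | 3
After ORDER BY (4 rows):
cities.code | cities.amt
X2 | 1
X2 | 2
Z3 | 3
X1 | 5

== RESULT ==
cities.code | cities.amt
X2 | 1
X2 | 2
Z3 | 3
X1 | 5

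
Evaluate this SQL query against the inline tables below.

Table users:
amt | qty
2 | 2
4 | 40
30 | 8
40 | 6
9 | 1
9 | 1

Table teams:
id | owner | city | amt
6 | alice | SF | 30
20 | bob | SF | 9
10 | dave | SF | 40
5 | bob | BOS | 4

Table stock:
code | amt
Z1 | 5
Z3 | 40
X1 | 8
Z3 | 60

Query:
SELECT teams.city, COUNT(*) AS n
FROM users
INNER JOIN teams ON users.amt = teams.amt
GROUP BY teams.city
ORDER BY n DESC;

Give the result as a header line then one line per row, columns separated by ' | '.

After JOIN teams (5 rows):
users.amt | users.qty | teams.id | teams.owner | teams.city | teams.amt
4 | 40 | 5 | bob | BOS | 4
30 | 8 | 6 | alice | SF | 30
40 | 6 | 10 | dave | SF | 40
9 | 1 | 20 | bob | SF | 9
9 | 1 | 20 | bob | SF | 9
After GROUP BY (2 rows):
teams.city | n
BOS | 1
SF | 4
After ORDER BY (2 rows):
teams.city | n
SF | 4
BOS | 1

== RESULT ==
teams.city | n
SF | 4
BOS | 1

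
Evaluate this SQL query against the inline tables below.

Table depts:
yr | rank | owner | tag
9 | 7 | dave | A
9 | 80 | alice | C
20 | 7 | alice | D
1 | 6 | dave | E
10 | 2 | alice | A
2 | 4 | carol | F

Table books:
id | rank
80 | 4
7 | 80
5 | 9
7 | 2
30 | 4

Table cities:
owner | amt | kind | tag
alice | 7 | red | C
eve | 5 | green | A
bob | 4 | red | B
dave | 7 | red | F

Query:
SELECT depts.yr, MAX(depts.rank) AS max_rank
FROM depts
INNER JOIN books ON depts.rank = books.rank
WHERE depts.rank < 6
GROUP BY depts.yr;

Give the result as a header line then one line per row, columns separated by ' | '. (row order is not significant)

== RESULT ==
depts.yr | max_rank
10 | 2
2 | 4

Derivation:
After JOIN books (4 rows):
depts.yr | depts.rank | depts.owner | depts.tag | books.id | books.rank
9 | 80 | alice | C | 7 | 80
10 | 2 | alice | A | 7 | 2
2 | 4 | carol | F | 80 | 4
2 | 4 | carol | F | 30 | 4
After WHERE (3 rows):
depts.yr | depts.rank | depts.owner | depts.tag | books.id | books.rank
10 | 2 | alice | A | 7 | 2
2 | 4 | carol | F | 80 | 4
2 | 4 | carol | F | 30 | 4
After GROUP BY (2 rows):
depts.yr | max_rank
10 | 2
2 | 4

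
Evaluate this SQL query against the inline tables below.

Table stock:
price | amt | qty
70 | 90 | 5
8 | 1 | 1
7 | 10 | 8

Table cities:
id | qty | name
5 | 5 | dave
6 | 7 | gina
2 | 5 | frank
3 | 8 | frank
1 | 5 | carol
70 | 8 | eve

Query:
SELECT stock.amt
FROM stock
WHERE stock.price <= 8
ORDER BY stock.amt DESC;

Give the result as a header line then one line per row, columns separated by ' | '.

After WHERE (2 rows):
stock.price | stock.amt | stock.qty
8 | 1 | 1
7 | 10 | 8
After SELECT (2 rows):
stock.amt
1
10
After ORDER BY (2 rows):
stock.amt
10
1

== RESULT ==
stock.amt
10
1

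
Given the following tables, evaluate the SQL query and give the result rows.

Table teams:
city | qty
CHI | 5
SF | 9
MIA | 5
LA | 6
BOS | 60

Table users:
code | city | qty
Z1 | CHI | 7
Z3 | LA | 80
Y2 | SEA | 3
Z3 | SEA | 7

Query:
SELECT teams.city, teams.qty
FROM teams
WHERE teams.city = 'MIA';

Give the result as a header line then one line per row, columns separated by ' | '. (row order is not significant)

== RESULT ==
teams.city | teams.qty
MIA | 5

Derivation:
After WHERE (1 rows):
teams.city | teams.qty
MIA | 5
After SELECT (1 rows):
teams.city | teams.qty
MIA | 5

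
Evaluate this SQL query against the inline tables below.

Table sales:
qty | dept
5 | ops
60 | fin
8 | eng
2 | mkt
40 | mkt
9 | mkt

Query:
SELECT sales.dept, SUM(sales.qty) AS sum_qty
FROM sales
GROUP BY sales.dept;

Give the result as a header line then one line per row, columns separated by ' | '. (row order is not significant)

== RESULT ==
sales.dept | sum_qty
ops | 5
fin | 60
eng | 8
mkt | 51

Derivation:
After GROUP BY (4 rows):
sales.dept | sum_qty
ops | 5
fin | 60
eng | 8
mkt | 51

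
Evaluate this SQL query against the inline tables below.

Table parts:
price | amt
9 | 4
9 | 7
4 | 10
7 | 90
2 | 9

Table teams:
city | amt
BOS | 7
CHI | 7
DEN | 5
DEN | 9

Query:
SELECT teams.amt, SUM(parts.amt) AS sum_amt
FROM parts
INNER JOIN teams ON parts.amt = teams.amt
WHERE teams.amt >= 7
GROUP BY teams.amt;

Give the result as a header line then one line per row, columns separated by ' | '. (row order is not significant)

After JOIN teams (3 rows):
parts.price | parts.amt | teams.city | teams.amt
9 | 7 | BOS | 7
9 | 7 | CHI | 7
2 | 9 | DEN | 9
After WHERE (3 rows):
parts.price | parts.amt | teams.city | teams.amt
9 | 7 | BOS | 7
9 | 7 | CHI | 7
2 | 9 | DEN | 9
After GROUP BY (2 rows):
teams.amt | sum_amt
7 | 14
9 | 9

== RESULT ==
teams.amt | sum_amt
7 | 14
9 | 9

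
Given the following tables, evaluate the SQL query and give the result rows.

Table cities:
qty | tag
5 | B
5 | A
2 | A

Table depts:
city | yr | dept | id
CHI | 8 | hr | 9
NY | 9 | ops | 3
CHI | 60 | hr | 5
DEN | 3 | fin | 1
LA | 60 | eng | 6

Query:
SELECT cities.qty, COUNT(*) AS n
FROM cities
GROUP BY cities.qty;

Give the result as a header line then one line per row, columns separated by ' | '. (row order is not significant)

== RESULT ==
cities.qty | n
5 | 2
2 | 1

Derivation:
After GROUP BY (2 rows):
cities.qty | n
5 | 2
2 | 1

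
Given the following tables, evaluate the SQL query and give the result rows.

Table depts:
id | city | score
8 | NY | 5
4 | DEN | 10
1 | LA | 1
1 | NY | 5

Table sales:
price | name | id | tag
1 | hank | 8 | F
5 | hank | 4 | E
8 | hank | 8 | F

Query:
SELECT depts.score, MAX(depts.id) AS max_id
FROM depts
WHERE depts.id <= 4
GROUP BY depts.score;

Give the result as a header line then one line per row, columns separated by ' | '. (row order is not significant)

After WHERE (3 rows):
depts.id | depts.city | depts.score
4 | DEN | 10
1 | LA | 1
1 | NY | 5
After GROUP BY (3 rows):
depts.score | max_id
10 | 4
1 | 1
5 | 1

== RESULT ==
depts.score | max_id
10 | 4
1 | 1
5 | 1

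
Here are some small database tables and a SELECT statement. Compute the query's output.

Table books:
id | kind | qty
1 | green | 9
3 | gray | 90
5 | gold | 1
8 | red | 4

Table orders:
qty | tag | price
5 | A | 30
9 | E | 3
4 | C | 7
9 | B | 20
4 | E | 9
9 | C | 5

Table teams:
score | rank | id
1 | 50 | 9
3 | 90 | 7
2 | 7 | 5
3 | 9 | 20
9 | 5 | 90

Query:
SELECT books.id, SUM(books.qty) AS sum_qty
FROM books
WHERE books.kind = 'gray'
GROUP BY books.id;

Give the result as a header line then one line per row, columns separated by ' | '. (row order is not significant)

After WHERE (1 rows):
books.id | books.kind | books.qty
3 | gray | 90
After GROUP BY (1 rows):
books.id | sum_qty
3 | 90

== RESULT ==
books.id | sum_qty
3 | 90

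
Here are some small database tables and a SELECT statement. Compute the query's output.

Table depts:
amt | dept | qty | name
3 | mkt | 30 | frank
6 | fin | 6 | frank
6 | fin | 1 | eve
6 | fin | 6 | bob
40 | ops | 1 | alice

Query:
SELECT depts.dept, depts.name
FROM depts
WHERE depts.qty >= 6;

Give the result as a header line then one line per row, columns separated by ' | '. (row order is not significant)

== RESULT ==
depts.dept | depts.name
mkt | frank
fin | frank
fin | bob

Derivation:
After WHERE (3 rows):
depts.amt | depts.dept | depts.qty | depts.name
3 | mkt | 30 | frank
6 | fin | 6 | frank
6 | fin | 6 | bob
After SELECT (3 rows):
depts.dept | depts.name
mkt | frank
fin | frank
fin | bob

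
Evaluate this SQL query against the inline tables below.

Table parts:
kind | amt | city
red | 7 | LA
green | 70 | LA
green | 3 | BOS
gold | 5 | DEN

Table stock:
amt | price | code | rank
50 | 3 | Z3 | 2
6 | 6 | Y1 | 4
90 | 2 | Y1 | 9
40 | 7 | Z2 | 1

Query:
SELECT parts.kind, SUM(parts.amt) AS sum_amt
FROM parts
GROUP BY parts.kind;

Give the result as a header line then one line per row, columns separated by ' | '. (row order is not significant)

== RESULT ==
parts.kind | sum_amt
red | 7
green | 73
gold | 5

Derivation:
After GROUP BY (3 rows):
parts.kind | sum_amt
red | 7
green | 73
gold | 5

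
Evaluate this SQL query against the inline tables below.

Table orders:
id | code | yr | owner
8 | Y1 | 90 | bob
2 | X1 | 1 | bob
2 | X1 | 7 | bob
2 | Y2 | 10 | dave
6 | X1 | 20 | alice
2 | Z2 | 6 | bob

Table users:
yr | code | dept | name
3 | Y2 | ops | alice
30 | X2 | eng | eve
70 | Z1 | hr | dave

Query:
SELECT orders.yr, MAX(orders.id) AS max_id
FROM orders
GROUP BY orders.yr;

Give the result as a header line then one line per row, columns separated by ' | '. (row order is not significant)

After GROUP BY (6 rows):
orders.yr | max_id
90 | 8
1 | 2
7 | 2
10 | 2
20 | 6
6 | 2

== RESULT ==
orders.yr | max_id
90 | 8
1 | 2
7 | 2
10 | 2
20 | 6
6 | 2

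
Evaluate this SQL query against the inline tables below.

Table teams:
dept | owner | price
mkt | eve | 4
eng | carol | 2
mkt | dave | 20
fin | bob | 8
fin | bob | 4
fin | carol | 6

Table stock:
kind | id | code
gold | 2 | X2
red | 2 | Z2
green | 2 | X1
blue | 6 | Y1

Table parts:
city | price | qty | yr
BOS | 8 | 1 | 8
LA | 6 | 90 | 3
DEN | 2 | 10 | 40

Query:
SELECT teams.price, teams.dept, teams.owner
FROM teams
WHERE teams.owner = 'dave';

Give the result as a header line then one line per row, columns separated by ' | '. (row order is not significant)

== RESULT ==
teams.price | teams.dept | teams.owner
20 | mkt | dave

Derivation:
After WHERE (1 rows):
teams.dept | teams.owner | teams.price
mkt | dave | 20
After SELECT (1 rows):
teams.price | teams.dept | teams.owner
20 | mkt | dave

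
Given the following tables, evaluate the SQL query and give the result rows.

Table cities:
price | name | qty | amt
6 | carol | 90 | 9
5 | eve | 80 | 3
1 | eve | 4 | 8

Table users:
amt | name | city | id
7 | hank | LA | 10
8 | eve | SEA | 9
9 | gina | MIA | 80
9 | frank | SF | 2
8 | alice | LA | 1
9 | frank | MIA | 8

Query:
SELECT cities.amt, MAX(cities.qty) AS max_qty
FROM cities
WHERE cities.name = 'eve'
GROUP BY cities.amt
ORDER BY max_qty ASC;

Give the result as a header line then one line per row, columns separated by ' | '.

After WHERE (2 rows):
cities.price | cities.name | cities.qty | cities.amt
5 | eve | 80 | 3
1 | eve | 4 | 8
After GROUP BY (2 rows):
cities.amt | max_qty
3 | 80
8 | 4
After ORDER BY (2 rows):
cities.amt | max_qty
8 | 4
3 | 80

== RESULT ==
cities.amt | max_qty
8 | 4
3 | 80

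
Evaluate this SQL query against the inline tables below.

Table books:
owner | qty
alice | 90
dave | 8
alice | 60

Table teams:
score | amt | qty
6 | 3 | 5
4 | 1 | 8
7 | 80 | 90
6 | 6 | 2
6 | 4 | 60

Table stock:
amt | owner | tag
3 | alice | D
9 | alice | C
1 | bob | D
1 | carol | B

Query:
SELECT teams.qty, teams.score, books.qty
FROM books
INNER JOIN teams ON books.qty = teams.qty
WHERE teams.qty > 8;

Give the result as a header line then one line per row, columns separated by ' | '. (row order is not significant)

== RESULT ==
teams.qty | teams.score | books.qty
90 | 7 | 90
60 | 6 | 60

Derivation:
After JOIN teams (3 rows):
books.owner | books.qty | teams.score | teams.amt | teams.qty
alice | 90 | 7 | 80 | 90
dave | 8 | 4 | 1 | 8
alice | 60 | 6 | 4 | 60
After WHERE (2 rows):
books.owner | books.qty | teams.score | teams.amt | teams.qty
alice | 90 | 7 | 80 | 90
alice | 60 | 6 | 4 | 60
After SELECT (2 rows):
teams.qty | teams.score | books.qty
90 | 7 | 90
60 | 6 | 60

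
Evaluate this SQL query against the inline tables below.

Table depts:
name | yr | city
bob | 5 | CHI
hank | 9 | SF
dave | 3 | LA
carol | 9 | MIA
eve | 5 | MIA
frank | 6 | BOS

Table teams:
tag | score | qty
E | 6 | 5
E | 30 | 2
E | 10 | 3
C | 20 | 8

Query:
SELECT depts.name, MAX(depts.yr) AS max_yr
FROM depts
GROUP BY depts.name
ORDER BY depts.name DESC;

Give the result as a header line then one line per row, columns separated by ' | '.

After GROUP BY (6 rows):
depts.name | max_yr
bob | 5
hank | 9
dave | 3
carol | 9
eve | 5
frank | 6
After ORDER BY (6 rows):
depts.name | max_yr
hank | 9
frank | 6
eve | 5
dave | 3
carol | 9
bob | 5

== RESULT ==
depts.name | max_yr
hank | 9
frank | 6
eve | 5
dave | 3
carol | 9
bob | 5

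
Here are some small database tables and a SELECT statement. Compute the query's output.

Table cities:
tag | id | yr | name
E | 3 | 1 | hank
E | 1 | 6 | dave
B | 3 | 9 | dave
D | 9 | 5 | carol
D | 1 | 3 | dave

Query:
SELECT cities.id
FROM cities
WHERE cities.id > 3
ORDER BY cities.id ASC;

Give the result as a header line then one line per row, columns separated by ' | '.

After WHERE (1 rows):
cities.tag | cities.id | cities.yr | cities.name
D | 9 | 5 | carol
After SELECT (1 rows):
cities.id
9
After ORDER BY (1 rows):
cities.id
9

== RESULT ==
cities.id
9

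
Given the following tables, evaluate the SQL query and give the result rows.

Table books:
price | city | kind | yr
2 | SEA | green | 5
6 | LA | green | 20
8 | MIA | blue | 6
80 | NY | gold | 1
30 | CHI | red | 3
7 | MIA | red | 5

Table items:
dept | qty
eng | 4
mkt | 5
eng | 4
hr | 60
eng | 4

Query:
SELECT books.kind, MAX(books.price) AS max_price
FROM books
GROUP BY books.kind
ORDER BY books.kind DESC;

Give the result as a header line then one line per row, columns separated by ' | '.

== RESULT ==
books.kind | max_price
red | 30
green | 6
gold | 80
blue | 8

Derivation:
After GROUP BY (4 rows):
books.kind | max_price
green | 6
blue | 8
gold | 80
red | 30
After ORDER BY (4 rows):
books.kind | max_price
red | 30
green | 6
gold | 80
blue | 8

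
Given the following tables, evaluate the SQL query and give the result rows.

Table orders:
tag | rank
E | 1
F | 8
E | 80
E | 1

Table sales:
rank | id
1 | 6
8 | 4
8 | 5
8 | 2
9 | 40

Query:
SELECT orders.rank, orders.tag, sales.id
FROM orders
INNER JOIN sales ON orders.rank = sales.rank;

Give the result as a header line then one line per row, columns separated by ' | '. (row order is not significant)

== RESULT ==
orders.rank | orders.tag | sales.id
1 | E | 6
8 | F | 4
8 | F | 5
8 | F | 2
1 | E | 6

Derivation:
After JOIN sales (5 rows):
orders.tag | orders.rank | sales.rank | sales.id
E | 1 | 1 | 6
F | 8 | 8 | 4
F | 8 | 8 | 5
F | 8 | 8 | 2
E | 1 | 1 | 6
After SELECT (5 rows):
orders.rank | orders.tag | sales.id
1 | E | 6
8 | F | 4
8 | F | 5
8 | F | 2
1 | E | 6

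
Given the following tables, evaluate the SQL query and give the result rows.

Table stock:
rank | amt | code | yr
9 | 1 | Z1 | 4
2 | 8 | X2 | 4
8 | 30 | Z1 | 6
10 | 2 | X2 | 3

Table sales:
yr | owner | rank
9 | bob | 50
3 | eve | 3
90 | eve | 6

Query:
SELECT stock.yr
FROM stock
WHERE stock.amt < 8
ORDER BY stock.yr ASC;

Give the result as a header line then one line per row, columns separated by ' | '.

== RESULT ==
stock.yr
3
4

Derivation:
After WHERE (2 rows):
stock.rank | stock.amt | stock.code | stock.yr
9 | 1 | Z1 | 4
10 | 2 | X2 | 3
After SELECT (2 rows):
stock.yr
4
3
After ORDER BY (2 rows):
stock.yr
3
4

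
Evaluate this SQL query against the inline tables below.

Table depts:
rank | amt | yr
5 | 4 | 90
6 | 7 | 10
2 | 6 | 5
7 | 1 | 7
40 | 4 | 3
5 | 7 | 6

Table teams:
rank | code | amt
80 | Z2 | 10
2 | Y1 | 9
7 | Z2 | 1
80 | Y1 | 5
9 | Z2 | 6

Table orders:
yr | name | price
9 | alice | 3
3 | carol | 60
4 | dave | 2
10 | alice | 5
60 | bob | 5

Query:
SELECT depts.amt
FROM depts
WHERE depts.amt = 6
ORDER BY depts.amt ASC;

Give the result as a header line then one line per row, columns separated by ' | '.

== RESULT ==
depts.amt
6

Derivation:
After WHERE (1 rows):
depts.rank | depts.amt | depts.yr
2 | 6 | 5
After SELECT (1 rows):
depts.amt
6
After ORDER BY (1 rows):
depts.amt
6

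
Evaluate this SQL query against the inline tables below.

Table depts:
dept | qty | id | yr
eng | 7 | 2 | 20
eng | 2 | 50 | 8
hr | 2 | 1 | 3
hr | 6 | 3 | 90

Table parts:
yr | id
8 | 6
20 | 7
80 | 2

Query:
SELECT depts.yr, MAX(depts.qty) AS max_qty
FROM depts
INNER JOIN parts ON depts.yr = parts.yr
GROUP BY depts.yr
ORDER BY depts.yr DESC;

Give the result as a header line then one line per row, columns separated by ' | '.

== RESULT ==
depts.yr | max_qty
20 | 7
8 | 2

Derivation:
After JOIN parts (2 rows):
depts.dept | depts.qty | depts.id | depts.yr | parts.yr | parts.id
eng | 7 | 2 | 20 | 20 | 7
eng | 2 | 50 | 8 | 8 | 6
After GROUP BY (2 rows):
depts.yr | max_qty
20 | 7
8 | 2
After ORDER BY (2 rows):
depts.yr | max_qty
20 | 7
8 | 2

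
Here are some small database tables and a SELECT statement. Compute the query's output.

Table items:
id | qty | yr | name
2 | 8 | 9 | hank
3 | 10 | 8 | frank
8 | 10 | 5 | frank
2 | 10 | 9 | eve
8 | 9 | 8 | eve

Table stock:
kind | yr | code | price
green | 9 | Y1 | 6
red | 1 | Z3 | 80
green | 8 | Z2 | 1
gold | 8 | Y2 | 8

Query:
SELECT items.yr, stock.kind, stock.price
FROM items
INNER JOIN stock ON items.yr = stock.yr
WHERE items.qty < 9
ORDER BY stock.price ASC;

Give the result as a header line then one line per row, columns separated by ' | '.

After JOIN stock (6 rows):
items.id | items.qty | items.yr | items.name | stock.kind | stock.yr | stock.code | stock.price
2 | 8 | 9 | hank | green | 9 | Y1 | 6
3 | 10 | 8 | frank | green | 8 | Z2 | 1
3 | 10 | 8 | frank | gold | 8 | Y2 | 8
2 | 10 | 9 | eve | green | 9 | Y1 | 6
8 | 9 | 8 | eve | green | 8 | Z2 | 1
8 | 9 | 8 | eve | gold | 8 | Y2 | 8
After WHERE (1 rows):
items.id | items.qty | items.yr | items.name | stock.kind | stock.yr | stock.code | stock.price
2 | 8 | 9 | hank | green | 9 | Y1 | 6
After SELECT (1 rows):
items.yr | stock.kind | stock.price
9 | green | 6
After ORDER BY (1 rows):
items.yr | stock.kind | stock.price
9 | green | 6

== RESULT ==
items.yr | stock.kind | stock.price
9 | green | 6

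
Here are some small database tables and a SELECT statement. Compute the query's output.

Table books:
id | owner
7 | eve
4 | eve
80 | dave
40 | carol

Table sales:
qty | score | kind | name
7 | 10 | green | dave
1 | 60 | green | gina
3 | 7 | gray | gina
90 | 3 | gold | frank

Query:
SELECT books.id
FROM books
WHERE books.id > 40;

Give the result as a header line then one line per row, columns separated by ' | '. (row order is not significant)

== RESULT ==
books.id
80

Derivation:
After WHERE (1 rows):
books.id | books.owner
80 | dave
After SELECT (1 rows):
books.id
80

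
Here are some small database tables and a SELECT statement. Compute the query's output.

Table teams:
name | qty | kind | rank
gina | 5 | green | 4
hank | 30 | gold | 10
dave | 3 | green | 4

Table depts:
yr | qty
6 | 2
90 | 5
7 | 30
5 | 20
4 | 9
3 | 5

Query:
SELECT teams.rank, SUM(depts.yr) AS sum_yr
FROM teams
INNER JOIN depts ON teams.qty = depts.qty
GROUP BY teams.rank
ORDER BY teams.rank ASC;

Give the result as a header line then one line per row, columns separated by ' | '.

== RESULT ==
teams.rank | sum_yr
4 | 93
10 | 7

Derivation:
After JOIN depts (3 rows):
teams.name | teams.qty | teams.kind | teams.rank | depts.yr | depts.qty
gina | 5 | green | 4 | 90 | 5
gina | 5 | green | 4 | 3 | 5
hank | 30 | gold | 10 | 7 | 30
After GROUP BY (2 rows):
teams.rank | sum_yr
4 | 93
10 | 7
After ORDER BY (2 rows):
teams.rank | sum_yr
4 | 93
10 | 7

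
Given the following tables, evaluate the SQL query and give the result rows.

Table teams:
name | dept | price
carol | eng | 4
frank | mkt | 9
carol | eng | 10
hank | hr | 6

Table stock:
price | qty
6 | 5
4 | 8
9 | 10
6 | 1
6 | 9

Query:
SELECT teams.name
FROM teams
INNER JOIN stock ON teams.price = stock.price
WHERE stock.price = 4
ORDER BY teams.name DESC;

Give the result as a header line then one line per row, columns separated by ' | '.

== RESULT ==
teams.name
carol

Derivation:
After JOIN stock (5 rows):
teams.name | teams.dept | teams.price | stock.price | stock.qty
carol | eng | 4 | 4 | 8
frank | mkt | 9 | 9 | 10
hank | hr | 6 | 6 | 5
hank | hr | 6 | 6 | 1
hank | hr | 6 | 6 | 9
After WHERE (1 rows):
teams.name | teams.dept | teams.price | stock.price | stock.qty
carol | eng | 4 | 4 | 8
After SELECT (1 rows):
teams.name
carol
After ORDER BY (1 rows):
teams.name
carol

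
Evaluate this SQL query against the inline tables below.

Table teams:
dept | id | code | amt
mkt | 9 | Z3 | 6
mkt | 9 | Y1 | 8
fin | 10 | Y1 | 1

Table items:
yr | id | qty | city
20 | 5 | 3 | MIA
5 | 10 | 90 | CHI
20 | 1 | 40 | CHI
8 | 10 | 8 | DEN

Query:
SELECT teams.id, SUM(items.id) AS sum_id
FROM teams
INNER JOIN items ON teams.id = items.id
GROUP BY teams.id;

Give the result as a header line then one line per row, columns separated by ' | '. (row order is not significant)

After JOIN items (2 rows):
teams.dept | teams.id | teams.code | teams.amt | items.yr | items.id | items.qty | items.city
fin | 10 | Y1 | 1 | 5 | 10 | 90 | CHI
fin | 10 | Y1 | 1 | 8 | 10 | 8 | DEN
After GROUP BY (1 rows):
teams.id | sum_id
10 | 20

== RESULT ==
teams.id | sum_id
10 | 20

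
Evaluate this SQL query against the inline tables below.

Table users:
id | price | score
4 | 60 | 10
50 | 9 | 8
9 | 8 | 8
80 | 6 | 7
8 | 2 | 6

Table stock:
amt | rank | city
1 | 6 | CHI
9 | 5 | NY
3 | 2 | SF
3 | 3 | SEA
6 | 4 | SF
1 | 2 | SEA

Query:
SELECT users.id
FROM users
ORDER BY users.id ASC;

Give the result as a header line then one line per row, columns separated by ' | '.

== RESULT ==
users.id
4
8
9
50
80

Derivation:
After SELECT (5 rows):
users.id
4
50
9
80
8
After ORDER BY (5 rows):
users.id
4
8
9
50
80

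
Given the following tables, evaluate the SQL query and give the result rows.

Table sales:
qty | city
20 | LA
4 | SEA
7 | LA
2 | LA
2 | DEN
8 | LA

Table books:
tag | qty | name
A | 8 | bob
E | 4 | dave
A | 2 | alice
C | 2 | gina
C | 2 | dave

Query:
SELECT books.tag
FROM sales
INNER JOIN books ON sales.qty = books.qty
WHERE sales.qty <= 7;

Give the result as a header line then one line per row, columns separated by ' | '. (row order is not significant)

After JOIN books (8 rows):
sales.qty | sales.city | books.tag | books.qty | books.name
4 | SEA | E | 4 | dave
2 | LA | A | 2 | alice
2 | LA | C | 2 | gina
2 | LA | C | 2 | dave
2 | DEN | A | 2 | alice
2 | DEN | C | 2 | gina
2 | DEN | C | 2 | dave
8 | LA | A | 8 | bob
After WHERE (7 rows):
sales.qty | sales.city | books.tag | books.qty | books.name
4 | SEA | E | 4 | dave
2 | LA | A | 2 | alice
2 | LA | C | 2 | gina
2 | LA | C | 2 | dave
2 | DEN | A | 2 | alice
2 | DEN | C | 2 | gina
2 | DEN | C | 2 | dave
After SELECT (7 rows):
books.tag
E
A
C
C
A
C
C

== RESULT ==
books.tag
E
A
C
C
A
C
C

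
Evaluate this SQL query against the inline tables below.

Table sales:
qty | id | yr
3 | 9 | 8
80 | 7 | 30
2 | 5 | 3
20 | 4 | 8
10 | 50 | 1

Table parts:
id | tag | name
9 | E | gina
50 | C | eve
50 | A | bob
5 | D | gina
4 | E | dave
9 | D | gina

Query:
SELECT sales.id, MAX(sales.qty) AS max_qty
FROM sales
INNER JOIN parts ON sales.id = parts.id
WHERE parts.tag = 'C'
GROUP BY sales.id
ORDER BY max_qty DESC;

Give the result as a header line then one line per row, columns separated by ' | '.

After JOIN parts (6 rows):
sales.qty | sales.id | sales.yr | parts.id | parts.tag | parts.name
3 | 9 | 8 | 9 | E | gina
3 | 9 | 8 | 9 | D | gina
2 | 5 | 3 | 5 | D | gina
20 | 4 | 8 | 4 | E | dave
10 | 50 | 1 | 50 | C | eve
10 | 50 | 1 | 50 | A | bob
After WHERE (1 rows):
sales.qty | sales.id | sales.yr | parts.id | parts.tag | parts.name
10 | 50 | 1 | 50 | C | eve
After GROUP BY (1 rows):
sales.id | max_qty
50 | 10
After ORDER BY (1 rows):
sales.id | max_qty
50 | 10

== RESULT ==
sales.id | max_qty
50 | 10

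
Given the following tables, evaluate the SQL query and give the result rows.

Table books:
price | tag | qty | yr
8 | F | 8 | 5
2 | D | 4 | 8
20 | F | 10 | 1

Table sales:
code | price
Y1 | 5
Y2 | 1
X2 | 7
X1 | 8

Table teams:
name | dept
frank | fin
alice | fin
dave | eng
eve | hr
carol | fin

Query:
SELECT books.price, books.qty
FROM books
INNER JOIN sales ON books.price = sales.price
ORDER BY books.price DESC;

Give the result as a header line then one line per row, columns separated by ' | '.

== RESULT ==
books.price | books.qty
8 | 8

Derivation:
After JOIN sales (1 rows):
books.price | books.tag | books.qty | books.yr | sales.code | sales.price
8 | F | 8 | 5 | X1 | 8
After SELECT (1 rows):
books.price | books.qty
8 | 8
After ORDER BY (1 rows):
books.price | books.qty
8 | 8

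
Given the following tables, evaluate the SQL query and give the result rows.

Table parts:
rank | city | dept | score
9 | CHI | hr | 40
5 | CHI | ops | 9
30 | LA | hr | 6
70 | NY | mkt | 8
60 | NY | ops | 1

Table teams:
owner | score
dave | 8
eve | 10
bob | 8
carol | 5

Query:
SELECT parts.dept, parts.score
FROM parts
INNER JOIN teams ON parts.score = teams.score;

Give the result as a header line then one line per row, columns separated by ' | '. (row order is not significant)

== RESULT ==
parts.dept | parts.score
mkt | 8
mkt | 8

Derivation:
After JOIN teams (2 rows):
parts.rank | parts.city | parts.dept | parts.score | teams.owner | teams.score
70 | NY | mkt | 8 | dave | 8
70 | NY | mkt | 8 | bob | 8
After SELECT (2 rows):
parts.dept | parts.score
mkt | 8
mkt | 8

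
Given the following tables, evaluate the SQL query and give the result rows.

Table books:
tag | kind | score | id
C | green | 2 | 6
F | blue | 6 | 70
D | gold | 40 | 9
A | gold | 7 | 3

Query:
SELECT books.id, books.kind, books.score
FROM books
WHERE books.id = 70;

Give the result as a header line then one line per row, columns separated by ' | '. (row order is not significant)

After WHERE (1 rows):
books.tag | books.kind | books.score | books.id
F | blue | 6 | 70
After SELECT (1 rows):
books.id | books.kind | books.score
70 | blue | 6

== RESULT ==
books.id | books.kind | books.score
70 | blue | 6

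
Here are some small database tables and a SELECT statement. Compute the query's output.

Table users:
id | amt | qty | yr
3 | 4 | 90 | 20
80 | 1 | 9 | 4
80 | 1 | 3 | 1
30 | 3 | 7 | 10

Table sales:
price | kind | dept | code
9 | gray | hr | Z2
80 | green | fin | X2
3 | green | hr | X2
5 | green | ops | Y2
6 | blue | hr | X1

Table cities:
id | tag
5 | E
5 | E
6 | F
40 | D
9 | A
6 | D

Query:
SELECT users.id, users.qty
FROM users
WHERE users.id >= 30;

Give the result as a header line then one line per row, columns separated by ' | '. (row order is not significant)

== RESULT ==
users.id | users.qty
80 | 9
80 | 3
30 | 7

Derivation:
After WHERE (3 rows):
users.id | users.amt | users.qty | users.yr
80 | 1 | 9 | 4
80 | 1 | 3 | 1
30 | 3 | 7 | 10
After SELECT (3 rows):
users.id | users.qty
80 | 9
80 | 3
30 | 7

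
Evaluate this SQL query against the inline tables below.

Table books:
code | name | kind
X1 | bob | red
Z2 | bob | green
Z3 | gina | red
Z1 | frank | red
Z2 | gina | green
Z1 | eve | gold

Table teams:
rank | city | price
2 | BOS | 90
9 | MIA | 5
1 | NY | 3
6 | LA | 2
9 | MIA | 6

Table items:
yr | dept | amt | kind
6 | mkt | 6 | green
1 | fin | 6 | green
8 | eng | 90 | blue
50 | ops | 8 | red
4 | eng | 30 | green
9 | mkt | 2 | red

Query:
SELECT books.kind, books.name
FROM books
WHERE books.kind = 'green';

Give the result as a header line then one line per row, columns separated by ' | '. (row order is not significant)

== RESULT ==
books.kind | books.name
green | bob
green | gina

Derivation:
After WHERE (2 rows):
books.code | books.name | books.kind
Z2 | bob | green
Z2 | gina | green
After SELECT (2 rows):
books.kind | books.name
green | bob
green | gina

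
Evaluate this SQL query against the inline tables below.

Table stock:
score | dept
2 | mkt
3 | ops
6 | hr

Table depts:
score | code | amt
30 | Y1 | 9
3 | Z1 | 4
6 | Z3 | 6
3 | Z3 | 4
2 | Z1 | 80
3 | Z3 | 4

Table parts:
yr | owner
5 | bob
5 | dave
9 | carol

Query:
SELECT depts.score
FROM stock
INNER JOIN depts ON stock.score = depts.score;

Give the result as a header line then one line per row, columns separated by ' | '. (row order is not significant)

After JOIN depts (5 rows):
stock.score | stock.dept | depts.score | depts.code | depts.amt
2 | mkt | 2 | Z1 | 80
3 | ops | 3 | Z1 | 4
3 | ops | 3 | Z3 | 4
3 | ops | 3 | Z3 | 4
6 | hr | 6 | Z3 | 6
After SELECT (5 rows):
depts.score
2
3
3
3
6

== RESULT ==
depts.score
2
3
3
3
6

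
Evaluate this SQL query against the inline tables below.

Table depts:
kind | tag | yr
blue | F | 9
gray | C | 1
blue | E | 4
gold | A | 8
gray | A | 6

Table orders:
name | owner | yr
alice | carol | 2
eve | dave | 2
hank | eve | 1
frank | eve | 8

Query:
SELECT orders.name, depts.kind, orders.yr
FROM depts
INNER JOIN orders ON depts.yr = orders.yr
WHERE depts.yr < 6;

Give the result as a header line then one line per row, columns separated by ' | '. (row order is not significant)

After JOIN orders (2 rows):
depts.kind | depts.tag | depts.yr | orders.name | orders.owner | orders.yr
gray | C | 1 | hank | eve | 1
gold | A | 8 | frank | eve | 8
After WHERE (1 rows):
depts.kind | depts.tag | depts.yr | orders.name | orders.owner | orders.yr
gray | C | 1 | hank | eve | 1
After SELECT (1 rows):
orders.name | depts.kind | orders.yr
hank | gray | 1

== RESULT ==
orders.name | depts.kind | orders.yr
hank | gray | 1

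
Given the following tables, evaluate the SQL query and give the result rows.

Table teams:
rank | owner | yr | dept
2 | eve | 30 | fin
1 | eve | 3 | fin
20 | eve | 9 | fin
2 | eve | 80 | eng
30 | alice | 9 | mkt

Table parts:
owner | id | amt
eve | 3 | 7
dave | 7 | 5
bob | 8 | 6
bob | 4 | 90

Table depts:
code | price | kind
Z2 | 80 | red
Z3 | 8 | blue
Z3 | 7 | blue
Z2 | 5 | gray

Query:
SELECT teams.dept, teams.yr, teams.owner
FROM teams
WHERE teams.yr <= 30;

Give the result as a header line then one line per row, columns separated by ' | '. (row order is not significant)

After WHERE (4 rows):
teams.rank | teams.owner | teams.yr | teams.dept
2 | eve | 30 | fin
1 | eve | 3 | fin
20 | eve | 9 | fin
30 | alice | 9 | mkt
After SELECT (4 rows):
teams.dept | teams.yr | teams.owner
fin | 30 | eve
fin | 3 | eve
fin | 9 | eve
mkt | 9 | alice

== RESULT ==
teams.dept | teams.yr | teams.owner
fin | 30 | eve
fin | 3 | eve
fin | 9 | eve
mkt | 9 | alice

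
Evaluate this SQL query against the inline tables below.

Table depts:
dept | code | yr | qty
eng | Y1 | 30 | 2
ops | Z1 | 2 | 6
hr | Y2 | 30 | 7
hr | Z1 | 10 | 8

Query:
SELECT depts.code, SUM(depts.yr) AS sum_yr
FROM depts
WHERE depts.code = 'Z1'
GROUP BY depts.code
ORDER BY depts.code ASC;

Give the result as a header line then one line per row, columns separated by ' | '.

After WHERE (2 rows):
depts.dept | depts.code | depts.yr | depts.qty
ops | Z1 | 2 | 6
hr | Z1 | 10 | 8
After GROUP BY (1 rows):
depts.code | sum_yr
Z1 | 12
After ORDER BY (1 rows):
depts.code | sum_yr
Z1 | 12

== RESULT ==
depts.code | sum_yr
Z1 | 12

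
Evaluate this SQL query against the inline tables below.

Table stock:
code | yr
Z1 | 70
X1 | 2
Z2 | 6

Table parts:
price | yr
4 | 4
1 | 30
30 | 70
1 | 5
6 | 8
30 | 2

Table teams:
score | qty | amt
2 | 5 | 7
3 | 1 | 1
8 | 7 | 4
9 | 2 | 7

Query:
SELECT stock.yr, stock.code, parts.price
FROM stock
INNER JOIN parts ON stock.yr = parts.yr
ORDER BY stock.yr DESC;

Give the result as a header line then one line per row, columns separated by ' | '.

== RESULT ==
stock.yr | stock.code | parts.price
70 | Z1 | 30
2 | X1 | 30

Derivation:
After JOIN parts (2 rows):
stock.code | stock.yr | parts.price | parts.yr
Z1 | 70 | 30 | 70
X1 | 2 | 30 | 2
After SELECT (2 rows):
stock.yr | stock.code | parts.price
70 | Z1 | 30
2 | X1 | 30
After ORDER BY (2 rows):
stock.yr | stock.code | parts.price
70 | Z1 | 30
2 | X1 | 30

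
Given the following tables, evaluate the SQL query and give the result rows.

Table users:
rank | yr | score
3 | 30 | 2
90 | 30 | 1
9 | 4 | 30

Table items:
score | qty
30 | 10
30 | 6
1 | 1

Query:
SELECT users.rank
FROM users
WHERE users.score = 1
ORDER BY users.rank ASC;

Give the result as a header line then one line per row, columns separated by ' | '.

After WHERE (1 rows):
users.rank | users.yr | users.score
90 | 30 | 1
After SELECT (1 rows):
users.rank
90
After ORDER BY (1 rows):
users.rank
90

== RESULT ==
users.rank
90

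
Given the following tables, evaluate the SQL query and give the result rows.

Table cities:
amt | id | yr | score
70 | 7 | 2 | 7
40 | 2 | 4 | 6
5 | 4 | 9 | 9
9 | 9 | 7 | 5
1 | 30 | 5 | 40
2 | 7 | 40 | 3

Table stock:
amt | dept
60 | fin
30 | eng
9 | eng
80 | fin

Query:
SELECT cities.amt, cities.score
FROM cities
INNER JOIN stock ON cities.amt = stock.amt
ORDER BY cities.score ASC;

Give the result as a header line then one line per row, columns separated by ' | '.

== RESULT ==
cities.amt | cities.score
9 | 5

Derivation:
After JOIN stock (1 rows):
cities.amt | cities.id | cities.yr | cities.score | stock.amt | stock.dept
9 | 9 | 7 | 5 | 9 | eng
After SELECT (1 rows):
cities.amt | cities.score
9 | 5
After ORDER BY (1 rows):
cities.amt | cities.score
9 | 5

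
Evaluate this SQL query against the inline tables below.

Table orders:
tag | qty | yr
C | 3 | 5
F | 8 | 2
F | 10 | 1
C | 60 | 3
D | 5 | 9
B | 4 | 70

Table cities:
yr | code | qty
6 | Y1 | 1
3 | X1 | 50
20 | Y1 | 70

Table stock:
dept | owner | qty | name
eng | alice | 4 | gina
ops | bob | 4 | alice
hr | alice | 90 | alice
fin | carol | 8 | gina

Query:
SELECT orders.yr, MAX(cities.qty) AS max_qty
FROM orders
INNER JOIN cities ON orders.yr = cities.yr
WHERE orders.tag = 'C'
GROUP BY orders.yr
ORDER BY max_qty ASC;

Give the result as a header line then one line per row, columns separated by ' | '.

After JOIN cities (1 rows):
orders.tag | orders.qty | orders.yr | cities.yr | cities.code | cities.qty
C | 60 | 3 | 3 | X1 | 50
After WHERE (1 rows):
orders.tag | orders.qty | orders.yr | cities.yr | cities.code | cities.qty
C | 60 | 3 | 3 | X1 | 50
After GROUP BY (1 rows):
orders.yr | max_qty
3 | 50
After ORDER BY (1 rows):
orders.yr | max_qty
3 | 50

== RESULT ==
orders.yr | max_qty
3 | 50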